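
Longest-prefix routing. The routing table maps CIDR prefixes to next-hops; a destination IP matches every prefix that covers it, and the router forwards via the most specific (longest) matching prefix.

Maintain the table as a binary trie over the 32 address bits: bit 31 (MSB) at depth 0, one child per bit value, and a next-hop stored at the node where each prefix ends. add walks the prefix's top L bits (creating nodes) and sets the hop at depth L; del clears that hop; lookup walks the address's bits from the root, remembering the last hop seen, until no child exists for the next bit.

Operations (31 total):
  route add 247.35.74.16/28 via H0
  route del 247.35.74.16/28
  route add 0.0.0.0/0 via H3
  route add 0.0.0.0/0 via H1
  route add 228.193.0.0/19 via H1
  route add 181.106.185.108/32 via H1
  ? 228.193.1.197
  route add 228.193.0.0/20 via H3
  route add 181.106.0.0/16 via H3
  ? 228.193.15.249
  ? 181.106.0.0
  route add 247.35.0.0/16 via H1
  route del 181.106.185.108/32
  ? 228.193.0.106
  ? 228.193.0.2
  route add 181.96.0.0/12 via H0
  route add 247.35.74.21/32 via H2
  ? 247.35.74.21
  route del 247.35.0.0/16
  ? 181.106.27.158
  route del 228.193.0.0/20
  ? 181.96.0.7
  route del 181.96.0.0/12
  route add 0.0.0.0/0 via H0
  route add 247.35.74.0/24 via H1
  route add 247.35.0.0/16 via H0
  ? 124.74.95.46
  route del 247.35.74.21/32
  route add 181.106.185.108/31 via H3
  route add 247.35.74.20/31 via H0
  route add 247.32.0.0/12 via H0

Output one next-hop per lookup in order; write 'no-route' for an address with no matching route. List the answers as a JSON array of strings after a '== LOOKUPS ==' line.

Process each operation:
  + 247.35.74.16/28 (H0) depth=28
  - 247.35.74.16/28 clear@28
  + 0.0.0.0/0 (H3) depth=0
  + 0.0.0.0/0 (H1) depth=0
  + 228.193.0.0/19 (H1) depth=19
  + 181.106.185.108/32 (H1) depth=32
  Q 228.193.1.197: descend 1110010011000001000 ; hops seen [H1,H1] ; pick H1
  + 228.193.0.0/20 (H3) depth=20
  + 181.106.0.0/16 (H3) depth=16
  Q 228.193.15.249: descend 11100100110000010000 ; hops seen [H1,H1,H3] ; pick H3
  Q 181.106.0.0: descend 1011010101101010 ; hops seen [H1,H3] ; pick H3
  + 247.35.0.0/16 (H1) depth=16
  - 181.106.185.108/32 clear@32
  Q 228.193.0.106: descend 11100100110000010000 ; hops seen [H1,H1,H3] ; pick H3
  Q 228.193.0.2: descend 11100100110000010000 ; hops seen [H1,H1,H3] ; pick H3
  + 181.96.0.0/12 (H0) depth=12
  + 247.35.74.21/32 (H2) depth=32
  Q 247.35.74.21: descend 11110111001000110100101000010101 ; hops seen [H1,H1,H2] ; pick H2
  - 247.35.0.0/16 clear@16
  Q 181.106.27.158: descend 1011010101101010 ; hops seen [H1,H0,H3] ; pick H3
  - 228.193.0.0/20 clear@20
  Q 181.96.0.7: descend 101101010110 ; hops seen [H1,H0] ; pick H0
  - 181.96.0.0/12 clear@12
  + 0.0.0.0/0 (H0) depth=0
  + 247.35.74.0/24 (H1) depth=24
  + 247.35.0.0/16 (H0) depth=16
  Q 124.74.95.46: descend ε ; hops seen [H0] ; pick H0
  - 247.35.74.21/32 clear@32
  + 181.106.185.108/31 (H3) depth=31
  + 247.35.74.20/31 (H0) depth=31
  + 247.32.0.0/12 (H0) depth=12

== LOOKUPS ==
["H1","H3","H3","H3","H3","H2","H3","H0","H0"]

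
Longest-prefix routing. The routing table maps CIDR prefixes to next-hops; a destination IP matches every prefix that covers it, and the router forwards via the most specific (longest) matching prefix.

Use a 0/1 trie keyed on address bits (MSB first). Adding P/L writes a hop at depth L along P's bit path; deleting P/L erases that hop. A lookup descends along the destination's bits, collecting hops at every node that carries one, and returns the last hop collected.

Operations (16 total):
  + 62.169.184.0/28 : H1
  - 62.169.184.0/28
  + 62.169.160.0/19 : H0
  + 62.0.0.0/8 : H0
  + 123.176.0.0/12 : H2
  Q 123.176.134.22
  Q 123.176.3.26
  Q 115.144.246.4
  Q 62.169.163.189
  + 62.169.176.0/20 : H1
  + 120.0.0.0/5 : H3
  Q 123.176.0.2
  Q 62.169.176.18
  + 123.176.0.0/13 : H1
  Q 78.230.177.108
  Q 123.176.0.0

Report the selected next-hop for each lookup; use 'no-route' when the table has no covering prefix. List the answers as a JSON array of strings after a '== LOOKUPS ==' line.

Process each operation:
  add 62.169.184.0/28 -> H1 at depth 28
  del 62.169.184.0/28 (clear depth 28)
  add 62.169.160.0/19 -> H0 at depth 19
  add 62.0.0.0/8 -> H0 at depth 8
  add 123.176.0.0/12 -> H2 at depth 12
  ? 123.176.134.22  path d0:-→d1:-→d2:-→d3:-→d4:-→d5:-→d6:-→d7:-→d8:-→d9:-→d10:-→d11:-→d12:H2  best=H2
  ? 123.176.3.26  path d0:-→d1:-→d2:-→d3:-→d4:-→d5:-→d6:-→d7:-→d8:-→d9:-→d10:-→d11:-→d12:H2  best=H2
  ? 115.144.246.4  path d0:-→d1:-→d2:-→d3:-→d4:-  best=no-route
  ? 62.169.163.189  path d0:-→d1:-→d2:-→d3:-→d4:-→d5:-→d6:-→d7:-→d8:H0→d9:-→d10:-→d11:-→d12:-→d13:-→d14:-→d15:-→d16:-→d17:-→d18:-→d19:H0  best=H0
  add 62.169.176.0/20 -> H1 at depth 20
  add 120.0.0.0/5 -> H3 at depth 5
  ? 123.176.0.2  path d0:-→d1:-→d2:-→d3:-→d4:-→d5:H3→d6:-→d7:-→d8:-→d9:-→d10:-→d11:-→d12:H2  best=H2
  ? 62.169.176.18  path d0:-→d1:-→d2:-→d3:-→d4:-→d5:-→d6:-→d7:-→d8:H0→d9:-→d10:-→d11:-→d12:-→d13:-→d14:-→d15:-→d16:-→d17:-→d18:-→d19:H0→d20:H1  best=H1
  add 123.176.0.0/13 -> H1 at depth 13
  ? 78.230.177.108  path d0:-→d1:-→d2:-  best=no-route
  ? 123.176.0.0  path d0:-→d1:-→d2:-→d3:-→d4:-→d5:H3→d6:-→d7:-→d8:-→d9:-→d10:-→d11:-→d12:H2→d13:H1  best=H1

== LOOKUPS ==
["H2","H2","no-route","H0","H2","H1","no-route","H1"]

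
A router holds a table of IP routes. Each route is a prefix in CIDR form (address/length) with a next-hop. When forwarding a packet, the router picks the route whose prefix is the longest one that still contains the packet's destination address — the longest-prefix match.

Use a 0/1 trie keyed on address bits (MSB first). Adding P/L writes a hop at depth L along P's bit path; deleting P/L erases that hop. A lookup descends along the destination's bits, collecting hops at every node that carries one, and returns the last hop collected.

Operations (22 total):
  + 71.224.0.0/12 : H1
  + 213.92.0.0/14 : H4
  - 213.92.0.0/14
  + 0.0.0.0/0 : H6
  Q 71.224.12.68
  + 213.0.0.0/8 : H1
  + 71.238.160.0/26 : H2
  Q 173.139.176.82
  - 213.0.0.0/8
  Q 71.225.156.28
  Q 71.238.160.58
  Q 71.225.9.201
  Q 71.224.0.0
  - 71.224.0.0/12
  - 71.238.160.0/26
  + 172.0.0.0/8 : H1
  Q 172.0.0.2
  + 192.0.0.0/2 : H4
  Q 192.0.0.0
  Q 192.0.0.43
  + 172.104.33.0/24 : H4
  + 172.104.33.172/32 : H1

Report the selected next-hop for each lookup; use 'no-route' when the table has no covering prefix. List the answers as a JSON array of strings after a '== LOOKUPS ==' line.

Apply in order:
  add 71.224.0.0/12 -> H1 at depth 12
  add 213.92.0.0/14 -> H4 at depth 14
  - 213.92.0.0/14 clear@14
  add 0.0.0.0/0 -> H6 at depth 0
  lookup 71.224.12.68: bits 010001111110 walk d0:H6→d1:-→d2:-→d3:-→d4:-→d5:-→d6:-→d7:-→d8:-→d9:-→d10:-→d11:-→d12:H1 -> H1
  add 213.0.0.0/8 -> H1 at depth 8
  add 71.238.160.0/26 -> H2 at depth 26
  lookup 173.139.176.82: bits 1 walk d0:H6→d1:- -> H6
  - 213.0.0.0/8 clear@8
  lookup 71.225.156.28: bits 010001111110 walk d0:H6→d1:-→d2:-→d3:-→d4:-→d5:-→d6:-→d7:-→d8:-→d9:-→d10:-→d11:-→d12:H1 -> H1
  lookup 71.238.160.58: bits 01000111111011101010000000 walk d0:H6→d1:-→d2:-→d3:-→d4:-→d5:-→d6:-→d7:-→d8:-→d9:-→d10:-→d11:-→d12:H1→d13:-→d14:-→d15:-→d16:-→d17:-→d18:-→d19:-→d20:-→d21:-→d22:-→d23:-→d24:-→d25:-→d26:H2 -> H2
  lookup 71.225.9.201: bits 010001111110 walk d0:H6→d1:-→d2:-→d3:-→d4:-→d5:-→d6:-→d7:-→d8:-→d9:-→d10:-→d11:-→d12:H1 -> H1
  lookup 71.224.0.0: bits 010001111110 walk d0:H6→d1:-→d2:-→d3:-→d4:-→d5:-→d6:-→d7:-→d8:-→d9:-→d10:-→d11:-→d12:H1 -> H1
  - 71.224.0.0/12 clear@12
  - 71.238.160.0/26 clear@26
  add 172.0.0.0/8 -> H1 at depth 8
  lookup 172.0.0.2: bits 10101100 walk d0:H6→d1:-→d2:-→d3:-→d4:-→d5:-→d6:-→d7:-→d8:H1 -> H1
  add 192.0.0.0/2 -> H4 at depth 2
  lookup 192.0.0.0: bits 110 walk d0:H6→d1:-→d2:H4→d3:- -> H4
  lookup 192.0.0.43: bits 110 walk d0:H6→d1:-→d2:H4→d3:- -> H4
  add 172.104.33.0/24 -> H4 at depth 24
  add 172.104.33.172/32 -> H1 at depth 32

== LOOKUPS ==
["H1","H6","H1","H2","H1","H1","H1","H4","H4"]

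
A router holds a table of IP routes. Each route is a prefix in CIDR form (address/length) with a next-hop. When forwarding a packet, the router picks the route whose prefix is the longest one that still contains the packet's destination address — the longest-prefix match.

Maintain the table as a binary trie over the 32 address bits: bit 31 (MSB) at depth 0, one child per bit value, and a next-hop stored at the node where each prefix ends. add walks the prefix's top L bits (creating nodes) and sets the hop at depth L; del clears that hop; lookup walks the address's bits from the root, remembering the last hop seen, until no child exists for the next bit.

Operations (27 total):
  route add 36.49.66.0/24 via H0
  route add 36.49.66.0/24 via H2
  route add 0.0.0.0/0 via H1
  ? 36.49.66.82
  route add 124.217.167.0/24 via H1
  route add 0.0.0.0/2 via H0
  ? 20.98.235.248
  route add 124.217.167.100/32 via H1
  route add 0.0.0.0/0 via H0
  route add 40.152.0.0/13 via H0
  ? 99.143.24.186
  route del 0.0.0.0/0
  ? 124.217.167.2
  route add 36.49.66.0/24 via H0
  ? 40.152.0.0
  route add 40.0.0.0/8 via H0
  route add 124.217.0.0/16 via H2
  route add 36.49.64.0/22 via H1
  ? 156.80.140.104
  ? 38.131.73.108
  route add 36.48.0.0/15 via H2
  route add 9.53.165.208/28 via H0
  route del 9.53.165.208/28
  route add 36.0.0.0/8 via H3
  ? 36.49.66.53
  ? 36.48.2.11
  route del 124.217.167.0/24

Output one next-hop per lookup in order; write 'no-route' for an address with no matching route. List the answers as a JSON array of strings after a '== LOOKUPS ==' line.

Trace:
  add 36.49.66.0/24 -> H0 at depth 24
  add 36.49.66.0/24 -> H2 at depth 24
  add 0.0.0.0/0 -> H1 at depth 0
  ? 36.49.66.82  path d0:H1→d1:-→d2:-→d3:-→d4:-→d5:-→d6:-→d7:-→d8:-→d9:-→d10:-→d11:-→d12:-→d13:-→d14:-→d15:-→d16:-→d17:-→d18:-→d19:-→d20:-→d21:-→d22:-→d23:-→d24:H2  best=H2
  add 124.217.167.0/24 -> H1 at depth 24
  add 0.0.0.0/2 -> H0 at depth 2
  ? 20.98.235.248  path d0:H1→d1:-→d2:H0  best=H0
  add 124.217.167.100/32 -> H1 at depth 32
  add 0.0.0.0/0 -> H0 at depth 0
  add 40.152.0.0/13 -> H0 at depth 13
  ? 99.143.24.186  path d0:H0→d1:-→d2:-→d3:-  best=H0
  - 0.0.0.0/0 clear@0
  ? 124.217.167.2  path d0:-→d1:-→d2:-→d3:-→d4:-→d5:-→d6:-→d7:-→d8:-→d9:-→d10:-→d11:-→d12:-→d13:-→d14:-→d15:-→d16:-→d17:-→d18:-→d19:-→d20:-→d21:-→d22:-→d23:-→d24:H1→d25:-  best=H1
  add 36.49.66.0/24 -> H0 at depth 24
  ? 40.152.0.0  path d0:-→d1:-→d2:H0→d3:-→d4:-→d5:-→d6:-→d7:-→d8:-→d9:-→d10:-→d11:-→d12:-→d13:H0  best=H0
  add 40.0.0.0/8 -> H0 at depth 8
  add 124.217.0.0/16 -> H2 at depth 16
  add 36.49.64.0/22 -> H1 at depth 22
  ? 156.80.140.104  path d0:-  best=no-route
  ? 38.131.73.108  path d0:-→d1:-→d2:H0→d3:-→d4:-→d5:-→d6:-  best=H0
  add 36.48.0.0/15 -> H2 at depth 15
  add 9.53.165.208/28 -> H0 at depth 28
  - 9.53.165.208/28 clear@28
  add 36.0.0.0/8 -> H3 at depth 8
  ? 36.49.66.53  path d0:-→d1:-→d2:H0→d3:-→d4:-→d5:-→d6:-→d7:-→d8:H3→d9:-→d10:-→d11:-→d12:-→d13:-→d14:-→d15:H2→d16:-→d17:-→d18:-→d19:-→d20:-→d21:-→d22:H1→d23:-→d24:H0  best=H0
  ? 36.48.2.11  path d0:-→d1:-→d2:H0→d3:-→d4:-→d5:-→d6:-→d7:-→d8:H3→d9:-→d10:-→d11:-→d12:-→d13:-→d14:-→d15:H2  best=H2
  - 124.217.167.0/24 clear@24

== LOOKUPS ==
["H2","H0","H0","H1","H0","no-route","H0","H0","H2"]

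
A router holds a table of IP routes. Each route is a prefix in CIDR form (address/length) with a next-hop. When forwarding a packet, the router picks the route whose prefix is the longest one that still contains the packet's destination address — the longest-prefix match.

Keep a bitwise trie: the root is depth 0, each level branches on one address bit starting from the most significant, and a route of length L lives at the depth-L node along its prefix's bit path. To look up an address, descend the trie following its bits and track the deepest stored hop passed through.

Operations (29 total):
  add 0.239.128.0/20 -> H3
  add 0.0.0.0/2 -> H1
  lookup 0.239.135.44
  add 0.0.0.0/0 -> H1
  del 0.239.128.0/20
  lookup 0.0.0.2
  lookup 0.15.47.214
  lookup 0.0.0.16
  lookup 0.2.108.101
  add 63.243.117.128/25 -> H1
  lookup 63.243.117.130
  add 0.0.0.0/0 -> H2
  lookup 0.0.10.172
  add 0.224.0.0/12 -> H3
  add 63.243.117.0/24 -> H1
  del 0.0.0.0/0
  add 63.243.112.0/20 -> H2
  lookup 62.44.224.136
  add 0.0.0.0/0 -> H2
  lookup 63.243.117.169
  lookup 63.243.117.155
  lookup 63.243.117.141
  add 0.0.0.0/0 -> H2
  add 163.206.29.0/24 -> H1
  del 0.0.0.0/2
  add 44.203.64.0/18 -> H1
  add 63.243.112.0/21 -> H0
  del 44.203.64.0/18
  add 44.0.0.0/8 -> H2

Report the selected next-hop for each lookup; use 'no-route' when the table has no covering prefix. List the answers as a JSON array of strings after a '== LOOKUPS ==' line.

Apply in order:
  + 0.239.128.0/20 (H3) depth=20
  + 0.0.0.0/2 (H1) depth=2
  ? 0.239.135.44  path d0:-→d1:-→d2:H1→d3:-→d4:-→d5:-→d6:-→d7:-→d8:-→d9:-→d10:-→d11:-→d12:-→d13:-→d14:-→d15:-→d16:-→d17:-→d18:-→d19:-→d20:H3  best=H3
  + 0.0.0.0/0 (H1) depth=0
  - 0.239.128.0/20 clear@20
  ? 0.0.0.2  path d0:H1→d1:-→d2:H1→d3:-→d4:-→d5:-→d6:-→d7:-→d8:-  best=H1
  ? 0.15.47.214  path d0:H1→d1:-→d2:H1→d3:-→d4:-→d5:-→d6:-→d7:-→d8:-  best=H1
  ? 0.0.0.16  path d0:H1→d1:-→d2:H1→d3:-→d4:-→d5:-→d6:-→d7:-→d8:-  best=H1
  ? 0.2.108.101  path d0:H1→d1:-→d2:H1→d3:-→d4:-→d5:-→d6:-→d7:-→d8:-  best=H1
  + 63.243.117.128/25 (H1) depth=25
  ? 63.243.117.130  path d0:H1→d1:-→d2:H1→d3:-→d4:-→d5:-→d6:-→d7:-→d8:-→d9:-→d10:-→d11:-→d12:-→d13:-→d14:-→d15:-→d16:-→d17:-→d18:-→d19:-→d20:-→d21:-→d22:-→d23:-→d24:-→d25:H1  best=H1
  + 0.0.0.0/0 (H2) depth=0
  ? 0.0.10.172  path d0:H2→d1:-→d2:H1→d3:-→d4:-→d5:-→d6:-→d7:-→d8:-  best=H1
  + 0.224.0.0/12 (H3) depth=12
  + 63.243.117.0/24 (H1) depth=24
  - 0.0.0.0/0 clear@0
  + 63.243.112.0/20 (H2) depth=20
  ? 62.44.224.136  path d0:-→d1:-→d2:H1→d3:-→d4:-→d5:-→d6:-→d7:-  best=H1
  + 0.0.0.0/0 (H2) depth=0
  ? 63.243.117.169  path d0:H2→d1:-→d2:H1→d3:-→d4:-→d5:-→d6:-→d7:-→d8:-→d9:-→d10:-→d11:-→d12:-→d13:-→d14:-→d15:-→d16:-→d17:-→d18:-→d19:-→d20:H2→d21:-→d22:-→d23:-→d24:H1→d25:H1  best=H1
  ? 63.243.117.155  path d0:H2→d1:-→d2:H1→d3:-→d4:-→d5:-→d6:-→d7:-→d8:-→d9:-→d10:-→d11:-→d12:-→d13:-→d14:-→d15:-→d16:-→d17:-→d18:-→d19:-→d20:H2→d21:-→d22:-→d23:-→d24:H1→d25:H1  best=H1
  ? 63.243.117.141  path d0:H2→d1:-→d2:H1→d3:-→d4:-→d5:-→d6:-→d7:-→d8:-→d9:-→d10:-→d11:-→d12:-→d13:-→d14:-→d15:-→d16:-→d17:-→d18:-→d19:-→d20:H2→d21:-→d22:-→d23:-→d24:H1→d25:H1  best=H1
  + 0.0.0.0/0 (H2) depth=0
  + 163.206.29.0/24 (H1) depth=24
  - 0.0.0.0/2 clear@2
  + 44.203.64.0/18 (H1) depth=18
  + 63.243.112.0/21 (H0) depth=21
  - 44.203.64.0/18 clear@18
  + 44.0.0.0/8 (H2) depth=8

== LOOKUPS ==
["H3","H1","H1","H1","H1","H1","H1","H1","H1","H1","H1"]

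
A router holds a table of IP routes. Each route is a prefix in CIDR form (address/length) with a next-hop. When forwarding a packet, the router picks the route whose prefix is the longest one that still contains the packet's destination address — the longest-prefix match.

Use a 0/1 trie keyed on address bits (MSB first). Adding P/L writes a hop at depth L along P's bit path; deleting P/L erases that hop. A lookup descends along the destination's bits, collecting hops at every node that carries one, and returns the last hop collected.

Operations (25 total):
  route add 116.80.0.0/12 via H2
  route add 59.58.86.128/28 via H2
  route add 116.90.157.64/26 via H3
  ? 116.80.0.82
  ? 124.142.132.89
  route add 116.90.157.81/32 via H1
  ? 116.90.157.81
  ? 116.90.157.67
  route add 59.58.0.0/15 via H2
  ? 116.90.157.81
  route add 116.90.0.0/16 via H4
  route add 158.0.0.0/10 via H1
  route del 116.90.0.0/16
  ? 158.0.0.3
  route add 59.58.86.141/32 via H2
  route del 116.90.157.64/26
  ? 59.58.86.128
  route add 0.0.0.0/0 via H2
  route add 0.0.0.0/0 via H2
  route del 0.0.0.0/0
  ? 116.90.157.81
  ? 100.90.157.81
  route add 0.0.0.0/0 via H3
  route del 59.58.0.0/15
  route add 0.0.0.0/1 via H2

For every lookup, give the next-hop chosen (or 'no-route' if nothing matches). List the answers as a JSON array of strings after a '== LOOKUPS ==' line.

Process each operation:
  add 116.80.0.0/12 -> H2 at depth 12
  add 59.58.86.128/28 -> H2 at depth 28
  add 116.90.157.64/26 -> H3 at depth 26
  lookup 116.80.0.82: bits 011101000101 walk d0:-→d1:-→d2:-→d3:-→d4:-→d5:-→d6:-→d7:-→d8:-→d9:-→d10:-→d11:-→d12:H2 -> H2
  lookup 124.142.132.89: bits 0111 walk d0:-→d1:-→d2:-→d3:-→d4:- -> no-route
  add 116.90.157.81/32 -> H1 at depth 32
  lookup 116.90.157.81: bits 01110100010110101001110101010001 walk d0:-→d1:-→d2:-→d3:-→d4:-→d5:-→d6:-→d7:-→d8:-→d9:-→d10:-→d11:-→d12:H2→d13:-→d14:-→d15:-→d16:-→d17:-→d18:-→d19:-→d20:-→d21:-→d22:-→d23:-→d24:-→d25:-→d26:H3→d27:-→d28:-→d29:-→d30:-→d31:-→d32:H1 -> H1
  lookup 116.90.157.67: bits 011101000101101010011101010 walk d0:-→d1:-→d2:-→d3:-→d4:-→d5:-→d6:-→d7:-→d8:-→d9:-→d10:-→d11:-→d12:H2→d13:-→d14:-→d15:-→d16:-→d17:-→d18:-→d19:-→d20:-→d21:-→d22:-→d23:-→d24:-→d25:-→d26:H3→d27:- -> H3
  add 59.58.0.0/15 -> H2 at depth 15
  lookup 116.90.157.81: bits 01110100010110101001110101010001 walk d0:-→d1:-→d2:-→d3:-→d4:-→d5:-→d6:-→d7:-→d8:-→d9:-→d10:-→d11:-→d12:H2→d13:-→d14:-→d15:-→d16:-→d17:-→d18:-→d19:-→d20:-→d21:-→d22:-→d23:-→d24:-→d25:-→d26:H3→d27:-→d28:-→d29:-→d30:-→d31:-→d32:H1 -> H1
  add 116.90.0.0/16 -> H4 at depth 16
  add 158.0.0.0/10 -> H1 at depth 10
  - 116.90.0.0/16 clear@16
  lookup 158.0.0.3: bits 1001111000 walk d0:-→d1:-→d2:-→d3:-→d4:-→d5:-→d6:-→d7:-→d8:-→d9:-→d10:H1 -> H1
  add 59.58.86.141/32 -> H2 at depth 32
  - 116.90.157.64/26 clear@26
  lookup 59.58.86.128: bits 0011101100111010010101101000 walk d0:-→d1:-→d2:-→d3:-→d4:-→d5:-→d6:-→d7:-→d8:-→d9:-→d10:-→d11:-→d12:-→d13:-→d14:-→d15:H2→d16:-→d17:-→d18:-→d19:-→d20:-→d21:-→d22:-→d23:-→d24:-→d25:-→d26:-→d27:-→d28:H2 -> H2
  add 0.0.0.0/0 -> H2 at depth 0
  add 0.0.0.0/0 -> H2 at depth 0
  - 0.0.0.0/0 clear@0
  lookup 116.90.157.81: bits 01110100010110101001110101010001 walk d0:-→d1:-→d2:-→d3:-→d4:-→d5:-→d6:-→d7:-→d8:-→d9:-→d10:-→d11:-→d12:H2→d13:-→d14:-→d15:-→d16:-→d17:-→d18:-→d19:-→d20:-→d21:-→d22:-→d23:-→d24:-→d25:-→d26:-→d27:-→d28:-→d29:-→d30:-→d31:-→d32:H1 -> H1
  lookup 100.90.157.81: bits 011 walk d0:-→d1:-→d2:-→d3:- -> no-route
  add 0.0.0.0/0 -> H3 at depth 0
  - 59.58.0.0/15 clear@15
  add 0.0.0.0/1 -> H2 at depth 1

== LOOKUPS ==
["H2","no-route","H1","H3","H1","H1","H2","H1","no-route"]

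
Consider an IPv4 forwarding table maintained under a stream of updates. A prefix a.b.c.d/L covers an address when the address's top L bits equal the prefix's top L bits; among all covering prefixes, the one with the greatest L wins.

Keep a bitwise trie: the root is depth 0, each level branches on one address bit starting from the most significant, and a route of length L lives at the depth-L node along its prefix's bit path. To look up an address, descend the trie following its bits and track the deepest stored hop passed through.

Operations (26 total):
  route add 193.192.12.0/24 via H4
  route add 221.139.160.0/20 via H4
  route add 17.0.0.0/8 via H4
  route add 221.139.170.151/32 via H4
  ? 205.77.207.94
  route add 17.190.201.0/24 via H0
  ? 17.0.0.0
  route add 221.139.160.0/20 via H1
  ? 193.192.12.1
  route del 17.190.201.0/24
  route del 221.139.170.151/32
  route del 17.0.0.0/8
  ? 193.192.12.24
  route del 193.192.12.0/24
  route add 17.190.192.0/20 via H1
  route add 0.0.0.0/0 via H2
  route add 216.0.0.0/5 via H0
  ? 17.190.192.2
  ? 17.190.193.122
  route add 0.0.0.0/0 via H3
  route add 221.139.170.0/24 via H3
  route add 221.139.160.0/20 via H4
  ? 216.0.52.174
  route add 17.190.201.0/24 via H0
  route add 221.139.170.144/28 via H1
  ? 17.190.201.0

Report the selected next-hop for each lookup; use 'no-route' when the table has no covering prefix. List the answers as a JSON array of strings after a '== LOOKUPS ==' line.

Process each operation:
  + 193.192.12.0/24 (H4) depth=24
  + 221.139.160.0/20 (H4) depth=20
  + 17.0.0.0/8 (H4) depth=8
  + 221.139.170.151/32 (H4) depth=32
  Q 205.77.207.94: descend 1100 ; hops seen [∅] ; pick no-route
  + 17.190.201.0/24 (H0) depth=24
  Q 17.0.0.0: descend 00010001 ; hops seen [H4] ; pick H4
  + 221.139.160.0/20 (H1) depth=20
  Q 193.192.12.1: descend 110000011100000000001100 ; hops seen [H4] ; pick H4
  - 17.190.201.0/24 clear@24
  - 221.139.170.151/32 clear@32
  - 17.0.0.0/8 clear@8
  Q 193.192.12.24: descend 110000011100000000001100 ; hops seen [H4] ; pick H4
  - 193.192.12.0/24 clear@24
  + 17.190.192.0/20 (H1) depth=20
  + 0.0.0.0/0 (H2) depth=0
  + 216.0.0.0/5 (H0) depth=5
  Q 17.190.192.2: descend 00010001101111101100 ; hops seen [H2,H1] ; pick H1
  Q 17.190.193.122: descend 00010001101111101100 ; hops seen [H2,H1] ; pick H1
  + 0.0.0.0/0 (H3) depth=0
  + 221.139.170.0/24 (H3) depth=24
  + 221.139.160.0/20 (H4) depth=20
  Q 216.0.52.174: descend 11011 ; hops seen [H3,H0] ; pick H0
  + 17.190.201.0/24 (H0) depth=24
  + 221.139.170.144/28 (H1) depth=28
  Q 17.190.201.0: descend 000100011011111011001001 ; hops seen [H3,H1,H0] ; pick H0

== LOOKUPS ==
["no-route","H4","H4","H4","H1","H1","H0","H0"]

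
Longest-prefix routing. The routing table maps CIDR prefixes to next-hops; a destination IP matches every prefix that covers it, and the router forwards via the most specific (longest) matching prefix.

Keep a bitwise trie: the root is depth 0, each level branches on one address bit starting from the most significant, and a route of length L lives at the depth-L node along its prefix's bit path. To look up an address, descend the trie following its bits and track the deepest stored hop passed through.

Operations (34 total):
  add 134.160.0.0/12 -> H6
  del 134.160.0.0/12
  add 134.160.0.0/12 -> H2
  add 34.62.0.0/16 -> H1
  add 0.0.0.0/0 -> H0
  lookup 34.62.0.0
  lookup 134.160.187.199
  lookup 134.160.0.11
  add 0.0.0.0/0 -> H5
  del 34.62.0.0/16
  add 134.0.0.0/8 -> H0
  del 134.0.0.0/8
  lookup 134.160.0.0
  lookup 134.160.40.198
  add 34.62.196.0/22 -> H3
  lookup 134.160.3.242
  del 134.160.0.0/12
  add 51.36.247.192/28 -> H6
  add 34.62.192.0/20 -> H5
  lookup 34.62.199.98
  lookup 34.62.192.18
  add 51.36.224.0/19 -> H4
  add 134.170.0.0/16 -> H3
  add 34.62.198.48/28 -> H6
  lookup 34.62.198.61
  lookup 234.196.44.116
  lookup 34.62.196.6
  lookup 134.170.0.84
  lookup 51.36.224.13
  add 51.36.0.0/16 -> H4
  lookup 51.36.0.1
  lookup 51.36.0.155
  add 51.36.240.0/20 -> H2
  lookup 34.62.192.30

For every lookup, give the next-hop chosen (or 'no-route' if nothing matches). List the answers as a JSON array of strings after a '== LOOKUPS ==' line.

Trace:
  add 134.160.0.0/12 -> H6 at depth 12
  - 134.160.0.0/12 clear@12
  add 134.160.0.0/12 -> H2 at depth 12
  add 34.62.0.0/16 -> H1 at depth 16
  add 0.0.0.0/0 -> H0 at depth 0
  ? 34.62.0.0  path d0:H0→d1:-→d2:-→d3:-→d4:-→d5:-→d6:-→d7:-→d8:-→d9:-→d10:-→d11:-→d12:-→d13:-→d14:-→d15:-→d16:H1  best=H1
  ? 134.160.187.199  path d0:H0→d1:-→d2:-→d3:-→d4:-→d5:-→d6:-→d7:-→d8:-→d9:-→d10:-→d11:-→d12:H2  best=H2
  ? 134.160.0.11  path d0:H0→d1:-→d2:-→d3:-→d4:-→d5:-→d6:-→d7:-→d8:-→d9:-→d10:-→d11:-→d12:H2  best=H2
  add 0.0.0.0/0 -> H5 at depth 0
  - 34.62.0.0/16 clear@16
  add 134.0.0.0/8 -> H0 at depth 8
  - 134.0.0.0/8 clear@8
  ? 134.160.0.0  path d0:H5→d1:-→d2:-→d3:-→d4:-→d5:-→d6:-→d7:-→d8:-→d9:-→d10:-→d11:-→d12:H2  best=H2
  ? 134.160.40.198  path d0:H5→d1:-→d2:-→d3:-→d4:-→d5:-→d6:-→d7:-→d8:-→d9:-→d10:-→d11:-→d12:H2  best=H2
  add 34.62.196.0/22 -> H3 at depth 22
  ? 134.160.3.242  path d0:H5→d1:-→d2:-→d3:-→d4:-→d5:-→d6:-→d7:-→d8:-→d9:-→d10:-→d11:-→d12:H2  best=H2
  - 134.160.0.0/12 clear@12
  add 51.36.247.192/28 -> H6 at depth 28
  add 34.62.192.0/20 -> H5 at depth 20
  ? 34.62.199.98  path d0:H5→d1:-→d2:-→d3:-→d4:-→d5:-→d6:-→d7:-→d8:-→d9:-→d10:-→d11:-→d12:-→d13:-→d14:-→d15:-→d16:-→d17:-→d18:-→d19:-→d20:H5→d21:-→d22:H3  best=H3
  ? 34.62.192.18  path d0:H5→d1:-→d2:-→d3:-→d4:-→d5:-→d6:-→d7:-→d8:-→d9:-→d10:-→d11:-→d12:-→d13:-→d14:-→d15:-→d16:-→d17:-→d18:-→d19:-→d20:H5→d21:-  best=H5
  add 51.36.224.0/19 -> H4 at depth 19
  add 134.170.0.0/16 -> H3 at depth 16
  add 34.62.198.48/28 -> H6 at depth 28
  ? 34.62.198.61  path d0:H5→d1:-→d2:-→d3:-→d4:-→d5:-→d6:-→d7:-→d8:-→d9:-→d10:-→d11:-→d12:-→d13:-→d14:-→d15:-→d16:-→d17:-→d18:-→d19:-→d20:H5→d21:-→d22:H3→d23:-→d24:-→d25:-→d26:-→d27:-→d28:H6  best=H6
  ? 234.196.44.116  path d0:H5→d1:-  best=H5
  ? 34.62.196.6  path d0:H5→d1:-→d2:-→d3:-→d4:-→d5:-→d6:-→d7:-→d8:-→d9:-→d10:-→d11:-→d12:-→d13:-→d14:-→d15:-→d16:-→d17:-→d18:-→d19:-→d20:H5→d21:-→d22:H3  best=H3
  ? 134.170.0.84  path d0:H5→d1:-→d2:-→d3:-→d4:-→d5:-→d6:-→d7:-→d8:-→d9:-→d10:-→d11:-→d12:-→d13:-→d14:-→d15:-→d16:H3  best=H3
  ? 51.36.224.13  path d0:H5→d1:-→d2:-→d3:-→d4:-→d5:-→d6:-→d7:-→d8:-→d9:-→d10:-→d11:-→d12:-→d13:-→d14:-→d15:-→d16:-→d17:-→d18:-→d19:H4  best=H4
  add 51.36.0.0/16 -> H4 at depth 16
  ? 51.36.0.1  path d0:H5→d1:-→d2:-→d3:-→d4:-→d5:-→d6:-→d7:-→d8:-→d9:-→d10:-→d11:-→d12:-→d13:-→d14:-→d15:-→d16:H4  best=H4
  ? 51.36.0.155  path d0:H5→d1:-→d2:-→d3:-→d4:-→d5:-→d6:-→d7:-→d8:-→d9:-→d10:-→d11:-→d12:-→d13:-→d14:-→d15:-→d16:H4  best=H4
  add 51.36.240.0/20 -> H2 at depth 20
  ? 34.62.192.30  path d0:H5→d1:-→d2:-→d3:-→d4:-→d5:-→d6:-→d7:-→d8:-→d9:-→d10:-→d11:-→d12:-→d13:-→d14:-→d15:-→d16:-→d17:-→d18:-→d19:-→d20:H5→d21:-  best=H5

== LOOKUPS ==
["H1","H2","H2","H2","H2","H2","H3","H5","H6","H5","H3","H3","H4","H4","H4","H5"]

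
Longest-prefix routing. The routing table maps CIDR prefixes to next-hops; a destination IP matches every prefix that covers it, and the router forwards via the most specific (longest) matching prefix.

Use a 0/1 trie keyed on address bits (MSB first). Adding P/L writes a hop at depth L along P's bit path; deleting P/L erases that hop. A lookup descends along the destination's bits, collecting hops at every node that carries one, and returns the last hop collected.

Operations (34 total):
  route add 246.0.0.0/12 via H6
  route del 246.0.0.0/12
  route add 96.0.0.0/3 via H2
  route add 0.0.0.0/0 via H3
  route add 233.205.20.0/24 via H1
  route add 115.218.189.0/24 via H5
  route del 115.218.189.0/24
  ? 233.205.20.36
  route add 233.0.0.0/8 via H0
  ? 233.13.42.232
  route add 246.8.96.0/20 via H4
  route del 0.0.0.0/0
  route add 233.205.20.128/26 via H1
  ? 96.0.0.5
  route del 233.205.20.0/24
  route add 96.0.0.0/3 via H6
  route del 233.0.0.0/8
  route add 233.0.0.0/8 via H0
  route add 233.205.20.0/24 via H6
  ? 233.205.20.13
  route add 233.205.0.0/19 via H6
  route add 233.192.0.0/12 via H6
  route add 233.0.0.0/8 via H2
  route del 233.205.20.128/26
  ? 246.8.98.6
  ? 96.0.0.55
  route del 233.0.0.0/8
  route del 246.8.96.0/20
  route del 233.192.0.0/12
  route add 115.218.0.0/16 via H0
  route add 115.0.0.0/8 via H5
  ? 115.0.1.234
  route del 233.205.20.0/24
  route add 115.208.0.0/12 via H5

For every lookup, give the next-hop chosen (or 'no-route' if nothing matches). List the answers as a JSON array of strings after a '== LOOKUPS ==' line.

Apply in order:
  + 246.0.0.0/12 (H6) depth=12
  del 246.0.0.0/12 (clear depth 12)
  + 96.0.0.0/3 (H2) depth=3
  + 0.0.0.0/0 (H3) depth=0
  + 233.205.20.0/24 (H1) depth=24
  + 115.218.189.0/24 (H5) depth=24
  del 115.218.189.0/24 (clear depth 24)
  ? 233.205.20.36  path d0:H3→d1:-→d2:-→d3:-→d4:-→d5:-→d6:-→d7:-→d8:-→d9:-→d10:-→d11:-→d12:-→d13:-→d14:-→d15:-→d16:-→d17:-→d18:-→d19:-→d20:-→d21:-→d22:-→d23:-→d24:H1  best=H1
  + 233.0.0.0/8 (H0) depth=8
  ? 233.13.42.232  path d0:H3→d1:-→d2:-→d3:-→d4:-→d5:-→d6:-→d7:-→d8:H0  best=H0
  + 246.8.96.0/20 (H4) depth=20
  del 0.0.0.0/0 (clear depth 0)
  + 233.205.20.128/26 (H1) depth=26
  ? 96.0.0.5  path d0:-→d1:-→d2:-→d3:H2  best=H2
  del 233.205.20.0/24 (clear depth 24)
  + 96.0.0.0/3 (H6) depth=3
  del 233.0.0.0/8 (clear depth 8)
  + 233.0.0.0/8 (H0) depth=8
  + 233.205.20.0/24 (H6) depth=24
  ? 233.205.20.13  path d0:-→d1:-→d2:-→d3:-→d4:-→d5:-→d6:-→d7:-→d8:H0→d9:-→d10:-→d11:-→d12:-→d13:-→d14:-→d15:-→d16:-→d17:-→d18:-→d19:-→d20:-→d21:-→d22:-→d23:-→d24:H6  best=H6
  + 233.205.0.0/19 (H6) depth=19
  + 233.192.0.0/12 (H6) depth=12
  + 233.0.0.0/8 (H2) depth=8
  del 233.205.20.128/26 (clear depth 26)
  ? 246.8.98.6  path d0:-→d1:-→d2:-→d3:-→d4:-→d5:-→d6:-→d7:-→d8:-→d9:-→d10:-→d11:-→d12:-→d13:-→d14:-→d15:-→d16:-→d17:-→d18:-→d19:-→d20:H4  best=H4
  ? 96.0.0.55  path d0:-→d1:-→d2:-→d3:H6  best=H6
  del 233.0.0.0/8 (clear depth 8)
  del 246.8.96.0/20 (clear depth 20)
  del 233.192.0.0/12 (clear depth 12)
  + 115.218.0.0/16 (H0) depth=16
  + 115.0.0.0/8 (H5) depth=8
  ? 115.0.1.234  path d0:-→d1:-→d2:-→d3:H6→d4:-→d5:-→d6:-→d7:-→d8:H5  best=H5
  del 233.205.20.0/24 (clear depth 24)
  + 115.208.0.0/12 (H5) depth=12

== LOOKUPS ==
["H1","H0","H2","H6","H4","H6","H5"]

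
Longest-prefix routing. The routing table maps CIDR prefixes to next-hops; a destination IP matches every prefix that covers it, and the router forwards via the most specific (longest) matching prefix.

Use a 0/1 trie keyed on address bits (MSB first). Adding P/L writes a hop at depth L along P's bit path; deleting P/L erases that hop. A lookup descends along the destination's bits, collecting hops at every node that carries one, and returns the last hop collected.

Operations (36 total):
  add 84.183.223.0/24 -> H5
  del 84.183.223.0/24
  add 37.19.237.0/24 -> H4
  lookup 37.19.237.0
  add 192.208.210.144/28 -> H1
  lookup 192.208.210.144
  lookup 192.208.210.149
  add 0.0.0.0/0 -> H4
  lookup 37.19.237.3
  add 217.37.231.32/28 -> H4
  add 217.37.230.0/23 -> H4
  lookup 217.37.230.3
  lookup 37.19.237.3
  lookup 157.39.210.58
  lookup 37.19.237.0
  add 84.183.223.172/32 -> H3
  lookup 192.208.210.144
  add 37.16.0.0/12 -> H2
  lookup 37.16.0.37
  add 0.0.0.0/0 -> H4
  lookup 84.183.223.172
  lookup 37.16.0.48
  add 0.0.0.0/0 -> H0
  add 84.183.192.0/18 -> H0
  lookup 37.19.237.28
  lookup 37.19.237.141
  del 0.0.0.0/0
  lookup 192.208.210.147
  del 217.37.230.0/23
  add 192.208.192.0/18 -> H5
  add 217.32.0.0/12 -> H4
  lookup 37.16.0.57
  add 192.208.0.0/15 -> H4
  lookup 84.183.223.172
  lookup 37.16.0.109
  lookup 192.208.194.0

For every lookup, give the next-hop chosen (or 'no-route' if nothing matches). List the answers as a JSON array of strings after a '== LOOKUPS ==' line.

Process each operation:
  + 84.183.223.0/24 (H5) depth=24
  del 84.183.223.0/24 (clear depth 24)
  + 37.19.237.0/24 (H4) depth=24
  Q 37.19.237.0: descend 001001010001001111101101 ; hops seen [H4] ; pick H4
  + 192.208.210.144/28 (H1) depth=28
  Q 192.208.210.144: descend 1100000011010000110100101001 ; hops seen [H1] ; pick H1
  Q 192.208.210.149: descend 1100000011010000110100101001 ; hops seen [H1] ; pick H1
  + 0.0.0.0/0 (H4) depth=0
  Q 37.19.237.3: descend 001001010001001111101101 ; hops seen [H4,H4] ; pick H4
  + 217.37.231.32/28 (H4) depth=28
  + 217.37.230.0/23 (H4) depth=23
  Q 217.37.230.3: descend 11011001001001011110011 ; hops seen [H4,H4] ; pick H4
  Q 37.19.237.3: descend 001001010001001111101101 ; hops seen [H4,H4] ; pick H4
  Q 157.39.210.58: descend 1 ; hops seen [H4] ; pick H4
  Q 37.19.237.0: descend 001001010001001111101101 ; hops seen [H4,H4] ; pick H4
  + 84.183.223.172/32 (H3) depth=32
  Q 192.208.210.144: descend 1100000011010000110100101001 ; hops seen [H4,H1] ; pick H1
  + 37.16.0.0/12 (H2) depth=12
  Q 37.16.0.37: descend 00100101000100 ; hops seen [H4,H2] ; pick H2
  + 0.0.0.0/0 (H4) depth=0
  Q 84.183.223.172: descend 01010100101101111101111110101100 ; hops seen [H4,H3] ; pick H3
  Q 37.16.0.48: descend 00100101000100 ; hops seen [H4,H2] ; pick H2
  + 0.0.0.0/0 (H0) depth=0
  + 84.183.192.0/18 (H0) depth=18
  Q 37.19.237.28: descend 001001010001001111101101 ; hops seen [H0,H2,H4] ; pick H4
  Q 37.19.237.141: descend 001001010001001111101101 ; hops seen [H0,H2,H4] ; pick H4
  del 0.0.0.0/0 (clear depth 0)
  Q 192.208.210.147: descend 1100000011010000110100101001 ; hops seen [H1] ; pick H1
  del 217.37.230.0/23 (clear depth 23)
  + 192.208.192.0/18 (H5) depth=18
  + 217.32.0.0/12 (H4) depth=12
  Q 37.16.0.57: descend 00100101000100 ; hops seen [H2] ; pick H2
  + 192.208.0.0/15 (H4) depth=15
  Q 84.183.223.172: descend 01010100101101111101111110101100 ; hops seen [H0,H3] ; pick H3
  Q 37.16.0.109: descend 00100101000100 ; hops seen [H2] ; pick H2
  Q 192.208.194.0: descend 1100000011010000110 ; hops seen [H4,H5] ; pick H5

== LOOKUPS ==
["H4","H1","H1","H4","H4","H4","H4","H4","H1","H2","H3","H2","H4","H4","H1","H2","H3","H2","H5"]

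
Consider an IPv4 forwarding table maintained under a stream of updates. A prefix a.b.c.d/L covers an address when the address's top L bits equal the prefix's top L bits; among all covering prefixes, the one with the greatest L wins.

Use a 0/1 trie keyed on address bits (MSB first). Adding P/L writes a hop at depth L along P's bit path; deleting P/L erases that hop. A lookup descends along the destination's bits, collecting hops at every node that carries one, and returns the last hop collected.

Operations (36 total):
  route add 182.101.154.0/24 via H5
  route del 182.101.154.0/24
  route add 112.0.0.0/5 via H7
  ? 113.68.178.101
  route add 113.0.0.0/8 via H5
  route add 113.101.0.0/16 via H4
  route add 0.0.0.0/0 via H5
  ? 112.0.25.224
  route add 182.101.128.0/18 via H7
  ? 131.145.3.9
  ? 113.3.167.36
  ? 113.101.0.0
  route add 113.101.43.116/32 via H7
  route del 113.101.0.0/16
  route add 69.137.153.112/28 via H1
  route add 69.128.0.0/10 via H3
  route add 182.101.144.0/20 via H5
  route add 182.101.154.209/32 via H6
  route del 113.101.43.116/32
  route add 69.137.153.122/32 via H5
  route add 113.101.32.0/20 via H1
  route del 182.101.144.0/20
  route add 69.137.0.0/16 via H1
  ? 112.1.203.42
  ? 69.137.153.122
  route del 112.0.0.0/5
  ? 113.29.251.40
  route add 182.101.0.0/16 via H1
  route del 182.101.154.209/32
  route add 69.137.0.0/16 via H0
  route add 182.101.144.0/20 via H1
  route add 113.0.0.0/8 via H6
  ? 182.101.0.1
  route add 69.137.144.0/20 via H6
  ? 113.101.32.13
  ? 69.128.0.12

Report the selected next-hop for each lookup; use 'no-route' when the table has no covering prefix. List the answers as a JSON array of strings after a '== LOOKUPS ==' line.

Process each operation:
  add 182.101.154.0/24 -> H5 at depth 24
  - 182.101.154.0/24 clear@24
  add 112.0.0.0/5 -> H7 at depth 5
  Q 113.68.178.101: descend 01110 ; hops seen [H7] ; pick H7
  add 113.0.0.0/8 -> H5 at depth 8
  add 113.101.0.0/16 -> H4 at depth 16
  add 0.0.0.0/0 -> H5 at depth 0
  Q 112.0.25.224: descend 0111000 ; hops seen [H5,H7] ; pick H7
  add 182.101.128.0/18 -> H7 at depth 18
  Q 131.145.3.9: descend 10 ; hops seen [H5] ; pick H5
  Q 113.3.167.36: descend 011100010 ; hops seen [H5,H7,H5] ; pick H5
  Q 113.101.0.0: descend 0111000101100101 ; hops seen [H5,H7,H5,H4] ; pick H4
  add 113.101.43.116/32 -> H7 at depth 32
  - 113.101.0.0/16 clear@16
  add 69.137.153.112/28 -> H1 at depth 28
  add 69.128.0.0/10 -> H3 at depth 10
  add 182.101.144.0/20 -> H5 at depth 20
  add 182.101.154.209/32 -> H6 at depth 32
  - 113.101.43.116/32 clear@32
  add 69.137.153.122/32 -> H5 at depth 32
  add 113.101.32.0/20 -> H1 at depth 20
  - 182.101.144.0/20 clear@20
  add 69.137.0.0/16 -> H1 at depth 16
  Q 112.1.203.42: descend 0111000 ; hops seen [H5,H7] ; pick H7
  Q 69.137.153.122: descend 01000101100010011001100101111010 ; hops seen [H5,H3,H1,H1,H5] ; pick H5
  - 112.0.0.0/5 clear@5
  Q 113.29.251.40: descend 011100010 ; hops seen [H5,H5] ; pick H5
  add 182.101.0.0/16 -> H1 at depth 16
  - 182.101.154.209/32 clear@32
  add 69.137.0.0/16 -> H0 at depth 16
  add 182.101.144.0/20 -> H1 at depth 20
  add 113.0.0.0/8 -> H6 at depth 8
  Q 182.101.0.1: descend 1011011001100101 ; hops seen [H5,H1] ; pick H1
  add 69.137.144.0/20 -> H6 at depth 20
  Q 113.101.32.13: descend 01110001011001010010 ; hops seen [H5,H6,H1] ; pick H1
  Q 69.128.0.12: descend 010001011000 ; hops seen [H5,H3] ; pick H3

== LOOKUPS ==
["H7","H7","H5","H5","H4","H7","H5","H5","H1","H1","H3"]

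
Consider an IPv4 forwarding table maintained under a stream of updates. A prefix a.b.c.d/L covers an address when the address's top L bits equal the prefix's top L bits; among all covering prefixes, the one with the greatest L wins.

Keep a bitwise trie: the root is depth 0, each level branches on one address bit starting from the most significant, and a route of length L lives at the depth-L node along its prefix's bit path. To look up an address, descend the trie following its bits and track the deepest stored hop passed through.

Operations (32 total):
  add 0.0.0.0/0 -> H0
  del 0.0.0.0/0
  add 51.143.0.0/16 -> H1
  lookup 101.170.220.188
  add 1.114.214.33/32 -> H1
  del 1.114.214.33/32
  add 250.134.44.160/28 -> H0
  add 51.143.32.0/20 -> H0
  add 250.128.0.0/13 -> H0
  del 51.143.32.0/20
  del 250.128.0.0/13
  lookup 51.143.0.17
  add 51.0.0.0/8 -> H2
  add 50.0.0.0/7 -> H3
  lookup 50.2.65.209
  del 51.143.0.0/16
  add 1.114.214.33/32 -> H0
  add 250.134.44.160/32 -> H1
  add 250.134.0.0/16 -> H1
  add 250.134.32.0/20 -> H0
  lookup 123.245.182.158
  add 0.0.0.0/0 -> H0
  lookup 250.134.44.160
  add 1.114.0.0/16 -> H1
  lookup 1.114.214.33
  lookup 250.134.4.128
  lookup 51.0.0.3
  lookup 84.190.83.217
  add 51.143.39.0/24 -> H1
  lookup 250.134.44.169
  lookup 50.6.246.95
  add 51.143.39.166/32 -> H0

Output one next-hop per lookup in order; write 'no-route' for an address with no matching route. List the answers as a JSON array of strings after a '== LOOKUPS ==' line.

Apply in order:
  + 0.0.0.0/0 (H0) depth=0
  - 0.0.0.0/0 clear@0
  + 51.143.0.0/16 (H1) depth=16
  ? 101.170.220.188  path d0:-→d1:-  best=no-route
  + 1.114.214.33/32 (H1) depth=32
  - 1.114.214.33/32 clear@32
  + 250.134.44.160/28 (H0) depth=28
  + 51.143.32.0/20 (H0) depth=20
  + 250.128.0.0/13 (H0) depth=13
  - 51.143.32.0/20 clear@20
  - 250.128.0.0/13 clear@13
  ? 51.143.0.17  path d0:-→d1:-→d2:-→d3:-→d4:-→d5:-→d6:-→d7:-→d8:-→d9:-→d10:-→d11:-→d12:-→d13:-→d14:-→d15:-→d16:H1→d17:-→d18:-  best=H1
  + 51.0.0.0/8 (H2) depth=8
  + 50.0.0.0/7 (H3) depth=7
  ? 50.2.65.209  path d0:-→d1:-→d2:-→d3:-→d4:-→d5:-→d6:-→d7:H3  best=H3
  - 51.143.0.0/16 clear@16
  + 1.114.214.33/32 (H0) depth=32
  + 250.134.44.160/32 (H1) depth=32
  + 250.134.0.0/16 (H1) depth=16
  + 250.134.32.0/20 (H0) depth=20
  ? 123.245.182.158  path d0:-→d1:-  best=no-route
  + 0.0.0.0/0 (H0) depth=0
  ? 250.134.44.160  path d0:H0→d1:-→d2:-→d3:-→d4:-→d5:-→d6:-→d7:-→d8:-→d9:-→d10:-→d11:-→d12:-→d13:-→d14:-→d15:-→d16:H1→d17:-→d18:-→d19:-→d20:H0→d21:-→d22:-→d23:-→d24:-→d25:-→d26:-→d27:-→d28:H0→d29:-→d30:-→d31:-→d32:H1  best=H1
  + 1.114.0.0/16 (H1) depth=16
  ? 1.114.214.33  path d0:H0→d1:-→d2:-→d3:-→d4:-→d5:-→d6:-→d7:-→d8:-→d9:-→d10:-→d11:-→d12:-→d13:-→d14:-→d15:-→d16:H1→d17:-→d18:-→d19:-→d20:-→d21:-→d22:-→d23:-→d24:-→d25:-→d26:-→d27:-→d28:-→d29:-→d30:-→d31:-→d32:H0  best=H0
  ? 250.134.4.128  path d0:H0→d1:-→d2:-→d3:-→d4:-→d5:-→d6:-→d7:-→d8:-→d9:-→d10:-→d11:-→d12:-→d13:-→d14:-→d15:-→d16:H1→d17:-→d18:-  best=H1
  ? 51.0.0.3  path d0:H0→d1:-→d2:-→d3:-→d4:-→d5:-→d6:-→d7:H3→d8:H2  best=H2
  ? 84.190.83.217  path d0:H0→d1:-  best=H0
  + 51.143.39.0/24 (H1) depth=24
  ? 250.134.44.169  path d0:H0→d1:-→d2:-→d3:-→d4:-→d5:-→d6:-→d7:-→d8:-→d9:-→d10:-→d11:-→d12:-→d13:-→d14:-→d15:-→d16:H1→d17:-→d18:-→d19:-→d20:H0→d21:-→d22:-→d23:-→d24:-→d25:-→d26:-→d27:-→d28:H0  best=H0
  ? 50.6.246.95  path d0:H0→d1:-→d2:-→d3:-→d4:-→d5:-→d6:-→d7:H3  best=H3
  + 51.143.39.166/32 (H0) depth=32

== LOOKUPS ==
["no-route","H1","H3","no-route","H1","H0","H1","H2","H0","H0","H3"]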